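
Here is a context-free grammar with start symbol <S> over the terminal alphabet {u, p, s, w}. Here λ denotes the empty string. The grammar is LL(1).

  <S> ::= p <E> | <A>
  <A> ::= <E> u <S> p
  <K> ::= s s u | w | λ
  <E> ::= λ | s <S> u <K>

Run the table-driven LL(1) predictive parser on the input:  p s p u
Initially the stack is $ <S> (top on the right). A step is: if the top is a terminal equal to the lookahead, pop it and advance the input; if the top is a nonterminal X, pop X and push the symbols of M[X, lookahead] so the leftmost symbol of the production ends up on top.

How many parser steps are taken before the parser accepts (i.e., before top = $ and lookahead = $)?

     Stack          Input      Action
  1  $ <S>          p s p u $  expand <S> ::= p <E>
  2  $ <E> p        p s p u $  match p
  3  $ <E>          s p u $    expand <E> ::= s <S> u <K>
  4  $ <K> u <S> s  s p u $    match s
  5  $ <K> u <S>    p u $      expand <S> ::= p <E>
  6  $ <K> u <E> p  p u $      match p
  7  $ <K> u <E>    u $        expand <E> ::= λ
  8  $ <K> u        u $        match u
  9  $ <K>          $          expand <K> ::= λ
Accept reached after 9 steps.

9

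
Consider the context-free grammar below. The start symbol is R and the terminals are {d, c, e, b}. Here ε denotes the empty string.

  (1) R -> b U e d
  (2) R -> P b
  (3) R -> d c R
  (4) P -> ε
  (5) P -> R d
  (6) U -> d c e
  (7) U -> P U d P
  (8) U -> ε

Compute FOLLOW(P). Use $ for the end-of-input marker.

{b, d, e}

FIRST(R) = {b, d}  (via P b)
FIRST(P) = {ε, b, d}  (via R d)
FIRST(U) = {ε, b, d}  (via P U d P)
FOLLOW(R) includes $ since R is the start symbol.
FOLLOW(R): in R->d c R, the suffix after R is empty (adds nothing new); in P->R d, R is followed by d with FIRST {d}. Thus FOLLOW(R) = {$, d}.
FOLLOW(U): in R->b U e d, U is followed by e d with FIRST {e}; in U->P U d P, U is followed by d P with FIRST {d}. Thus FOLLOW(U) = {d, e}.
FOLLOW(P): in R->P b, P is followed by b with FIRST {b}; in U->P U d P (occurrence 1), P is followed by U d P with FIRST {b, d}; in U->P U d P (occurrence 2), the suffix after P is empty, so FOLLOW(P) ⊇ FOLLOW(U) = {d, e}. Thus FOLLOW(P) = {b, d, e}.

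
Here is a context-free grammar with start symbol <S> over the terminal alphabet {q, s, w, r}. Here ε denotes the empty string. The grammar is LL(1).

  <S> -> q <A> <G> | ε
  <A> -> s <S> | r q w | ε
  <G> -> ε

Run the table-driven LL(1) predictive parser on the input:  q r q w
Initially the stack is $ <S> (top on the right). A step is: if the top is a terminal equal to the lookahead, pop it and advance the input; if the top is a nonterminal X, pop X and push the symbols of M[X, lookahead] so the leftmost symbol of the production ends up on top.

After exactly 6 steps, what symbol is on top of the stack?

<G>

     Stack        Input      Action
  1  $ <S>        q r q w $  expand <S> -> q <A> <G>
  2  $ <G> <A> q  q r q w $  match q
  3  $ <G> <A>    r q w $    expand <A> -> r q w
  4  $ <G> w q r  r q w $    match r
  5  $ <G> w q    q w $      match q
  6  $ <G> w      w $        match w
Stack after step 6: $ <G> (top = <G>).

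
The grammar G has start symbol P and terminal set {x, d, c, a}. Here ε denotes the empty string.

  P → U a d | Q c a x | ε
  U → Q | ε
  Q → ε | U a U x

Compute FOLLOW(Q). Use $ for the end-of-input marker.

FIRST(P): from P→U a d we get {a}; from P→Q c a x we get {a, c}; from P→ε we get {ε}. So FIRST(P) = {ε, a, c}.
FIRST(U): from U→Q we get {ε, a}; from U→ε we get {ε}. So FIRST(U) = {ε, a}.
FIRST(Q): from Q→ε we get {ε}; from Q→U a U x we get {a}. So FIRST(Q) = {ε, a}.
FOLLOW(P) includes $ since P is the start symbol.
FOLLOW(P): P appears on no right-hand side. Thus FOLLOW(P) = {$}.
FOLLOW(U): in P→U a d, U is followed by a d with FIRST {a}; in Q→U a U x (occurrence 1), U is followed by a U x with FIRST {a}; in Q→U a U x (occurrence 2), U is followed by x with FIRST {x}. Thus FOLLOW(U) = {a, x}.
FOLLOW(Q): in P→Q c a x, Q is followed by c a x with FIRST {c}; in U→Q, the suffix after Q is empty, so FOLLOW(Q) ⊇ FOLLOW(U) = {a, x}. Thus FOLLOW(Q) = {a, c, x}.

{a, c, x}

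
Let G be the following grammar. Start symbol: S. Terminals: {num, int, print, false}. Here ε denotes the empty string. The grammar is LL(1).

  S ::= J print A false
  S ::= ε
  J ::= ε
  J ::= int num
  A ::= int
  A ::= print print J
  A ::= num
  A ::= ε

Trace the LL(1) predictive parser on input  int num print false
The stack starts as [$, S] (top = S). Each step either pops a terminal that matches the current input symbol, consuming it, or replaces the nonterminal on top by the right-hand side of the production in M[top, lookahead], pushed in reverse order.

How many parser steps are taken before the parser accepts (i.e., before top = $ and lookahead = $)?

7

step 1: stack=$ S  input=int num print false $  — expand S ::= J print A false
step 2: stack=$ false A print J  input=int num print false $  — expand J ::= int num
step 3: stack=$ false A print num int  input=int num print false $  — match int
step 4: stack=$ false A print num  input=num print false $  — match num
step 5: stack=$ false A print  input=print false $  — match print
step 6: stack=$ false A  input=false $  — expand A ::= ε
step 7: stack=$ false  input=false $  — match false
Accept reached after 7 steps.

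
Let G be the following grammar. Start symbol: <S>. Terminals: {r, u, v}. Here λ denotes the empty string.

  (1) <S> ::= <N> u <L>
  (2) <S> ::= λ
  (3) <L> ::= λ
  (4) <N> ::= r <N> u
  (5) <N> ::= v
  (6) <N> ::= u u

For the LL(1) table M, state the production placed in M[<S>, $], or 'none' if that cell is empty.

FIRST(<L>) = {λ}
FIRST(<N>) = {r, u, v}
FIRST(<S>) = {λ, r, u, v}  (via <N> u <L>)
FOLLOW(<S>) includes $ since <S> is the start symbol.
FOLLOW(<S>): <S> appears on no right-hand side. Thus FOLLOW(<S>) = {$}.
For <S> ::= <N> u <L>: FIRST(<N> u <L>) = {r, u, v}, so it goes in M[<S>, t] for t ∈ {r, u, v}.
For <S> ::= λ: FIRST(λ) = {λ}, so it goes in M[<S>, t] for t ∈ {}; since λ ∈ FIRST, also for every t ∈ FOLLOW(<S>) = {$}.

<S> ::= λ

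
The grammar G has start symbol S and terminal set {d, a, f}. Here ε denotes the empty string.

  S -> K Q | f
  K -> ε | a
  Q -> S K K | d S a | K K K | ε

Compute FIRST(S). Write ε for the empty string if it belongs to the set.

FIRST(K) = {ε, a}
FIRST(S) = {ε, a, d, f}  (via K Q)
FIRST(Q) = {ε, a, d, f}  (via S K K, K K K)

{ε, a, d, f}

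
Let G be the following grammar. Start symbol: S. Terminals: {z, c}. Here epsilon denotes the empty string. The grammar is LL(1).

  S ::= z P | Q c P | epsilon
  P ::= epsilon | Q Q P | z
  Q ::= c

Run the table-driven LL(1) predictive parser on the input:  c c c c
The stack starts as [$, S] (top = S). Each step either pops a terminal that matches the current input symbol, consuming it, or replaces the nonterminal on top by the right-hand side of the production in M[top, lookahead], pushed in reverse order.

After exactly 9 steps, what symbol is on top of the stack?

P

step 1: stack=$ S  input=c c c c $  — expand S ::= Q c P
step 2: stack=$ P c Q  input=c c c c $  — expand Q ::= c
step 3: stack=$ P c c  input=c c c c $  — match c
step 4: stack=$ P c  input=c c c $  — match c
step 5: stack=$ P  input=c c $  — expand P ::= Q Q P
step 6: stack=$ P Q Q  input=c c $  — expand Q ::= c
step 7: stack=$ P Q c  input=c c $  — match c
step 8: stack=$ P Q  input=c $  — expand Q ::= c
step 9: stack=$ P c  input=c $  — match c
Stack after step 9: $ P (top = P).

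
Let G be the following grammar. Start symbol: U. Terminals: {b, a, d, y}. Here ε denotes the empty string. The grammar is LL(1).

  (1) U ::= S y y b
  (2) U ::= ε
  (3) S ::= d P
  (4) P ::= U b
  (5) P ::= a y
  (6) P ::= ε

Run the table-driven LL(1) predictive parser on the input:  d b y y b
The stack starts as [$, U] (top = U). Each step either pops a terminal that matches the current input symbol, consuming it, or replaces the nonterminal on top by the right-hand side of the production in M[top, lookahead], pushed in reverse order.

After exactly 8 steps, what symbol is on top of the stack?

b

step 1: stack=$ U  input=d b y y b $  — expand U ::= S y y b
step 2: stack=$ b y y S  input=d b y y b $  — expand S ::= d P
step 3: stack=$ b y y P d  input=d b y y b $  — match d
step 4: stack=$ b y y P  input=b y y b $  — expand P ::= U b
step 5: stack=$ b y y b U  input=b y y b $  — expand U ::= ε
step 6: stack=$ b y y b  input=b y y b $  — match b
step 7: stack=$ b y y  input=y y b $  — match y
step 8: stack=$ b y  input=y b $  — match y
Stack after step 8: $ b (top = b).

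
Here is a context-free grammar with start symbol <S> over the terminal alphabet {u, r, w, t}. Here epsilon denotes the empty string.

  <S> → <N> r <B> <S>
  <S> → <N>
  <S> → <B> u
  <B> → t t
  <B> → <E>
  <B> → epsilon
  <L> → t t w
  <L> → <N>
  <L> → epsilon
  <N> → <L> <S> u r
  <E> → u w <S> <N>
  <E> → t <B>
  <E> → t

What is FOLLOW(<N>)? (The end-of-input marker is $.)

{$, r, t, u}

FIRST(<E>): from <E>→u w <S> <N> we get {u}; from <E>→t <B> we get {t}; from <E>→t we get {t}. So FIRST(<E>) = {t, u}.
FIRST(<B>): from <B>→t t we get {t}; from <B>→<E> we get {t, u}; from <B>→epsilon we get {epsilon}. So FIRST(<B>) = {epsilon, t, u}.
FIRST(<S>): from <S>→<N> r <B> <S> we get {t, u}; from <S>→<N> we get {t, u}; from <S>→<B> u we get {t, u}. So FIRST(<S>) = {t, u}.
FIRST(<L>): from <L>→t t w we get {t}; from <L>→<N> we get {t, u}; from <L>→epsilon we get {epsilon}. So FIRST(<L>) = {epsilon, t, u}.
FIRST(<N>): from <N>→<L> <S> u r we get {t, u}. So FIRST(<N>) = {t, u}.
FOLLOW(<S>) includes $ since <S> is the start symbol.
FOLLOW(<S>): in <S>→<N> r <B> <S>, the suffix after <S> is empty (adds nothing new); in <N>→<L> <S> u r, <S> is followed by u r with FIRST {u}; in <E>→u w <S> <N>, <S> is followed by <N> with FIRST {t, u}. Thus FOLLOW(<S>) = {$, t, u}.
FOLLOW(<L>): in <N>→<L> <S> u r, <L> is followed by <S> u r with FIRST {t, u}. Thus FOLLOW(<L>) = {t, u}.
FOLLOW(<B>): in <S>→<N> r <B> <S>, <B> is followed by <S> with FIRST {t, u}; in <S>→<B> u, <B> is followed by u with FIRST {u}; in <E>→t <B>, the suffix after <B> is empty, so FOLLOW(<B>) ⊇ FOLLOW(<E>) = {t, u}. Thus FOLLOW(<B>) = {t, u}.
FOLLOW(<E>): in <B>→<E>, the suffix after <E> is empty, so FOLLOW(<E>) ⊇ FOLLOW(<B>) = {t, u}. Thus FOLLOW(<E>) = {t, u}.
FOLLOW(<N>): in <S>→<N> r <B> <S>, <N> is followed by r <B> <S> with FIRST {r}; in <S>→<N>, the suffix after <N> is empty, so FOLLOW(<N>) ⊇ FOLLOW(<S>) = {$, t, u}; in <L>→<N>, the suffix after <N> is empty, so FOLLOW(<N>) ⊇ FOLLOW(<L>) = {t, u}; in <E>→u w <S> <N>, the suffix after <N> is empty, so FOLLOW(<N>) ⊇ FOLLOW(<E>) = {t, u}. Thus FOLLOW(<N>) = {$, r, t, u}.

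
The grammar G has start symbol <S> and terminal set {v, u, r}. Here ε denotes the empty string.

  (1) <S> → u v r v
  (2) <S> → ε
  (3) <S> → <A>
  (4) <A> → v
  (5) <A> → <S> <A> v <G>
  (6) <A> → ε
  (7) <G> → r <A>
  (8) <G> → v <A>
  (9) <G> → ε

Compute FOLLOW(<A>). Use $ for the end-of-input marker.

{$, u, v}

FIRST(<G>): from <G>→r <A> we get {r}; from <G>→v <A> we get {v}; from <G>→ε we get {ε}. So FIRST(<G>) = {ε, r, v}.
FIRST(<S>): from <S>→u v r v we get {u}; from <S>→ε we get {ε}; from <S>→<A> we get {ε, u, v}. So FIRST(<S>) = {ε, u, v}.
FIRST(<A>): from <A>→v we get {v}; from <A>→<S> <A> v <G> we get {u, v}; from <A>→ε we get {ε}. So FIRST(<A>) = {ε, u, v}.
FOLLOW(<S>) includes $ since <S> is the start symbol.
FOLLOW(<S>): in <A>→<S> <A> v <G>, <S> is followed by <A> v <G> with FIRST {u, v}. Thus FOLLOW(<S>) = {$, u, v}.
FOLLOW(<A>): in <S>→<A>, the suffix after <A> is empty, so FOLLOW(<A>) ⊇ FOLLOW(<S>) = {$, u, v}; in <A>→<S> <A> v <G>, <A> is followed by v <G> with FIRST {v}; in <G>→r <A>, the suffix after <A> is empty, so FOLLOW(<A>) ⊇ FOLLOW(<G>) = {$, u, v}; in <G>→v <A>, the suffix after <A> is empty, so FOLLOW(<A>) ⊇ FOLLOW(<G>) = {$, u, v}. Thus FOLLOW(<A>) = {$, u, v}.
FOLLOW(<G>): in <A>→<S> <A> v <G>, the suffix after <G> is empty, so FOLLOW(<G>) ⊇ FOLLOW(<A>) = {$, u, v}. Thus FOLLOW(<G>) = {$, u, v}.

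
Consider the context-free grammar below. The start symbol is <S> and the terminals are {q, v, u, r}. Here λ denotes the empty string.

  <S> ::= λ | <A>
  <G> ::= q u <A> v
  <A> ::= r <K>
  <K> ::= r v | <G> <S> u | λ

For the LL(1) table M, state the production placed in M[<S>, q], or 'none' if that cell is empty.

FIRST(<G>): from <G>::=q u <A> v we get {q}. So FIRST(<G>) = {q}.
FIRST(<A>): from <A>::=r <K> we get {r}. So FIRST(<A>) = {r}.
FIRST(<S>): from <S>::=λ we get {λ}; from <S>::=<A> we get {r}. So FIRST(<S>) = {λ, r}.
FIRST(<K>): from <K>::=r v we get {r}; from <K>::=<G> <S> u we get {q}; from <K>::=λ we get {λ}. So FIRST(<K>) = {λ, q, r}.
FOLLOW(<S>) includes $ since <S> is the start symbol.
FOLLOW(<S>): in <K>::=<G> <S> u, <S> is followed by u with FIRST {u}. Thus FOLLOW(<S>) = {$, u}.
For <S> ::= λ: FIRST(λ) = {λ}, so it goes in M[<S>, t] for t ∈ {}; since λ ∈ FIRST, also for every t ∈ FOLLOW(<S>) = {$, u}.
For <S> ::= <A>: FIRST(<A>) = {r}, so it goes in M[<S>, t] for t ∈ {r}.
None of these place a production in M[<S>, q].

none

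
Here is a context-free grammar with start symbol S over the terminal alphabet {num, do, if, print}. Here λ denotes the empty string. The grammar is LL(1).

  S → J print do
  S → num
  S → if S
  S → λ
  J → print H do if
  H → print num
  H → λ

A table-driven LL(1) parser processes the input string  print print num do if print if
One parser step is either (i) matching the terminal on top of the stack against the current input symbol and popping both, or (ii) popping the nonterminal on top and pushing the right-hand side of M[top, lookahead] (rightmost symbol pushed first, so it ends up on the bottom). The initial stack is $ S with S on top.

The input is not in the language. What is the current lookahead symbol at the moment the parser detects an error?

if

step 1: stack=$ S  input=print print num do if print if $  — expand S → J print do
step 2: stack=$ do print J  input=print print num do if print if $  — expand J → print H do if
step 3: stack=$ do print if do H print  input=print print num do if print if $  — match print
step 4: stack=$ do print if do H  input=print num do if print if $  — expand H → print num
step 5: stack=$ do print if do num print  input=print num do if print if $  — match print
step 6: stack=$ do print if do num  input=num do if print if $  — match num
step 7: stack=$ do print if do  input=do if print if $  — match do
step 8: stack=$ do print if  input=if print if $  — match if
step 9: stack=$ do print  input=print if $  — match print
step 10: stack=$ do  input=if $  — error: top is terminal do but lookahead is if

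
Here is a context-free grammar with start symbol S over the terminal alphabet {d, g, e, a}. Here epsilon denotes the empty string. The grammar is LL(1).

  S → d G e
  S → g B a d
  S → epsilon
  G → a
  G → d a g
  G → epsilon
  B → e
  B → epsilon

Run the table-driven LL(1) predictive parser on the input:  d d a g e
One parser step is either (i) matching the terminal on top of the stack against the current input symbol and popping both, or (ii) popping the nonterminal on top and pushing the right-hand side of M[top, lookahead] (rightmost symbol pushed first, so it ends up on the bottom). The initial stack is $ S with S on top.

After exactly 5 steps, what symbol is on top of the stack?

     Stack      Input        Action
  1  $ S        d d a g e $  expand S → d G e
  2  $ e G d    d d a g e $  match d
  3  $ e G      d a g e $    expand G → d a g
  4  $ e g a d  d a g e $    match d
  5  $ e g a    a g e $      match a
Stack after step 5: $ e g (top = g).

g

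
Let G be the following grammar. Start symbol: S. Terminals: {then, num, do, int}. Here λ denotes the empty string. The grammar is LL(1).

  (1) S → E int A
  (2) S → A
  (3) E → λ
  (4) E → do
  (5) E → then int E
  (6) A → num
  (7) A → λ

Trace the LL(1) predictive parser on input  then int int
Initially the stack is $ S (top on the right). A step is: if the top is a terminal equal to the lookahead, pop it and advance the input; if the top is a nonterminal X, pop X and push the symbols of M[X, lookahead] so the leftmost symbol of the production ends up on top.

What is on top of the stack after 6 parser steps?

A

step 1: stack=$ S  input=then int int $  — expand S → E int A
step 2: stack=$ A int E  input=then int int $  — expand E → then int E
step 3: stack=$ A int E int then  input=then int int $  — match then
step 4: stack=$ A int E int  input=int int $  — match int
step 5: stack=$ A int E  input=int $  — expand E → λ
step 6: stack=$ A int  input=int $  — match int
Stack after step 6: $ A (top = A).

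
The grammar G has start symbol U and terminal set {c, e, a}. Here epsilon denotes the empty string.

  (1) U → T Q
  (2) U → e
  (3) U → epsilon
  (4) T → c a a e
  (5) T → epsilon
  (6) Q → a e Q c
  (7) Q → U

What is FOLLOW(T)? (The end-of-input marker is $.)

FIRST(T) = {epsilon, c}
FIRST(U) = {epsilon, a, c, e}  (via T Q)
FIRST(Q) = {epsilon, a, c, e}  (via U)
FOLLOW(U) includes $ since U is the start symbol.
FOLLOW(U): in Q→U, the suffix after U is empty, so FOLLOW(U) ⊇ FOLLOW(Q) = {$, c}. Thus FOLLOW(U) = {$, c}.
FOLLOW(T): in U→T Q, T is followed by Q with FIRST {epsilon, a, c, e}; in U→T Q, the suffix after T is nullable, so FOLLOW(T) ⊇ FOLLOW(U) = {$, c}. Thus FOLLOW(T) = {$, a, c, e}.
FOLLOW(Q): in U→T Q, the suffix after Q is empty, so FOLLOW(Q) ⊇ FOLLOW(U) = {$, c}; in Q→a e Q c, Q is followed by c with FIRST {c}. Thus FOLLOW(Q) = {$, c}.

{$, a, c, e}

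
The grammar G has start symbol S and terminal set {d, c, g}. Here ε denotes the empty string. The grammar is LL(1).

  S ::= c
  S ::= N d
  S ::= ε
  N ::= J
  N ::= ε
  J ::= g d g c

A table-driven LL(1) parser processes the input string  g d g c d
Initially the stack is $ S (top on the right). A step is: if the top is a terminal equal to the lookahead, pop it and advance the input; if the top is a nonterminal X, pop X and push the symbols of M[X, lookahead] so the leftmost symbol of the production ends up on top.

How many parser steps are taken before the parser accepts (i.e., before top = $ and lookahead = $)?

step 1: stack=$ S  input=g d g c d $  — expand S ::= N d
step 2: stack=$ d N  input=g d g c d $  — expand N ::= J
step 3: stack=$ d J  input=g d g c d $  — expand J ::= g d g c
step 4: stack=$ d c g d g  input=g d g c d $  — match g
step 5: stack=$ d c g d  input=d g c d $  — match d
step 6: stack=$ d c g  input=g c d $  — match g
step 7: stack=$ d c  input=c d $  — match c
step 8: stack=$ d  input=d $  — match d
Accept reached after 8 steps.

8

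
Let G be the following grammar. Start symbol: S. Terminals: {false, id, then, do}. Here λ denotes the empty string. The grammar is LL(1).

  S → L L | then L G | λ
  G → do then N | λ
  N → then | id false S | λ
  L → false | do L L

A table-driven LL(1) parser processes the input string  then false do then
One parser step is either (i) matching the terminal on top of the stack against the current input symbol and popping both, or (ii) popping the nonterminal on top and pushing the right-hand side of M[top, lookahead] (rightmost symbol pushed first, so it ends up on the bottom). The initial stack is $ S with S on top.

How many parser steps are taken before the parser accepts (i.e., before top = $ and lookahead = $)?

     Stack        Input                 Action
  1  $ S          then false do then $  expand S → then L G
  2  $ G L then   then false do then $  match then
  3  $ G L        false do then $       expand L → false
  4  $ G false    false do then $       match false
  5  $ G          do then $             expand G → do then N
  6  $ N then do  do then $             match do
  7  $ N then     then $                match then
  8  $ N          $                     expand N → λ
Accept reached after 8 steps.

8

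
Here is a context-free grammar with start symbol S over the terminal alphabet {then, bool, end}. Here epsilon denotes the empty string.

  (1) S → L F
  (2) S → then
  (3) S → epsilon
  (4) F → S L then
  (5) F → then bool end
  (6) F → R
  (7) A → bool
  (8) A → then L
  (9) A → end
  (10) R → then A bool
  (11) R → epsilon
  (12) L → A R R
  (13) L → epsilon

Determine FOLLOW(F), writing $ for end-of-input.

FIRST(A) = {bool, end, then}
FIRST(R) = {epsilon, then}
FIRST(L) = {epsilon, bool, end, then}  (via A R R)
FIRST(S) = {epsilon, bool, end, then}  (via L F)
FIRST(F) = {epsilon, bool, end, then}  (via S L then, R)
FOLLOW(S) includes $ since S is the start symbol.
FOLLOW(S): in F→S L then, S is followed by L then with FIRST {bool, end, then}. Thus FOLLOW(S) = {$, bool, end, then}.
FOLLOW(F): in S→L F, the suffix after F is empty, so FOLLOW(F) ⊇ FOLLOW(S) = {$, bool, end, then}. Thus FOLLOW(F) = {$, bool, end, then}.
FOLLOW(A): in R→then A bool, A is followed by bool with FIRST {bool}; in L→A R R, A is followed by R R with FIRST {epsilon, then}; in L→A R R, the suffix after A is nullable, so FOLLOW(A) ⊇ FOLLOW(L) = {$, bool, end, then}. Thus FOLLOW(A) = {$, bool, end, then}.
FOLLOW(L): in S→L F, L is followed by F with FIRST {epsilon, bool, end, then}; in S→L F, the suffix after L is nullable, so FOLLOW(L) ⊇ FOLLOW(S) = {$, bool, end, then}; in F→S L then, L is followed by then with FIRST {then}; in A→then L, the suffix after L is empty, so FOLLOW(L) ⊇ FOLLOW(A) = {$, bool, end, then}. Thus FOLLOW(L) = {$, bool, end, then}.
FOLLOW(R): in F→R, the suffix after R is empty, so FOLLOW(R) ⊇ FOLLOW(F) = {$, bool, end, then}; in L→A R R (occurrence 1), R is followed by R with FIRST {epsilon, then}; in L→A R R (occurrence 1), the suffix after R is nullable, so FOLLOW(R) ⊇ FOLLOW(L) = {$, bool, end, then}; in L→A R R (occurrence 2), the suffix after R is empty, so FOLLOW(R) ⊇ FOLLOW(L) = {$, bool, end, then}. Thus FOLLOW(R) = {$, bool, end, then}.

{$, bool, end, then}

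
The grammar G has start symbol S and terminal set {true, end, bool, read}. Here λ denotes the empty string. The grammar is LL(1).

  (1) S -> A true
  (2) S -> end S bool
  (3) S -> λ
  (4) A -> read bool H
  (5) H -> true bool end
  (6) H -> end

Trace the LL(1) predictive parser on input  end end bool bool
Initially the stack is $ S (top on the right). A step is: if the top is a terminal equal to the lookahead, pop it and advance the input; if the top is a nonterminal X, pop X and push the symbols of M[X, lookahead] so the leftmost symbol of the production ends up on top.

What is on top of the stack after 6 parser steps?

bool

     Stack              Input                Action
  1  $ S                end end bool bool $  expand S -> end S bool
  2  $ bool S end       end end bool bool $  match end
  3  $ bool S           end bool bool $      expand S -> end S bool
  4  $ bool bool S end  end bool bool $      match end
  5  $ bool bool S      bool bool $          expand S -> λ
  6  $ bool bool        bool bool $          match bool
Stack after step 6: $ bool (top = bool).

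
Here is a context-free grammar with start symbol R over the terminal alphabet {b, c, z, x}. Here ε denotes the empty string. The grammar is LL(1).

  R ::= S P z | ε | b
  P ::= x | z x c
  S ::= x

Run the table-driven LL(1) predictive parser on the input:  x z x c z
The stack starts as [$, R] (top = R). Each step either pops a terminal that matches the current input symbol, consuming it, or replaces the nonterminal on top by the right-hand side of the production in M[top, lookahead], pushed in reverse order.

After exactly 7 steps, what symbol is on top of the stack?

z

     Stack      Input        Action
  1  $ R        x z x c z $  expand R ::= S P z
  2  $ z P S    x z x c z $  expand S ::= x
  3  $ z P x    x z x c z $  match x
  4  $ z P      z x c z $    expand P ::= z x c
  5  $ z c x z  z x c z $    match z
  6  $ z c x    x c z $      match x
  7  $ z c      c z $        match c
Stack after step 7: $ z (top = z).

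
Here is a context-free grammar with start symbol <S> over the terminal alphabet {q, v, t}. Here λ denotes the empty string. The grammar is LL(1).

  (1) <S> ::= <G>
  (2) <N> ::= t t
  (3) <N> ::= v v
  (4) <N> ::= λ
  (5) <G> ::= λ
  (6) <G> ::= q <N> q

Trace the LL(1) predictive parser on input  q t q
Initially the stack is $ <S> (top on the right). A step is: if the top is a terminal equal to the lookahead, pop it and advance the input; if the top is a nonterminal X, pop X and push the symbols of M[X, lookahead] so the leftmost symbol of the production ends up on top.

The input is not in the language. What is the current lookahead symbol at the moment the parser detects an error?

q

     Stack      Input    Action
  1  $ <S>      q t q $  expand <S> ::= <G>
  2  $ <G>      q t q $  expand <G> ::= q <N> q
  3  $ q <N> q  q t q $  match q
  4  $ q <N>    t q $    expand <N> ::= t t
  5  $ q t t    t q $    match t
  6  $ q t      q $      error: top is terminal t but lookahead is q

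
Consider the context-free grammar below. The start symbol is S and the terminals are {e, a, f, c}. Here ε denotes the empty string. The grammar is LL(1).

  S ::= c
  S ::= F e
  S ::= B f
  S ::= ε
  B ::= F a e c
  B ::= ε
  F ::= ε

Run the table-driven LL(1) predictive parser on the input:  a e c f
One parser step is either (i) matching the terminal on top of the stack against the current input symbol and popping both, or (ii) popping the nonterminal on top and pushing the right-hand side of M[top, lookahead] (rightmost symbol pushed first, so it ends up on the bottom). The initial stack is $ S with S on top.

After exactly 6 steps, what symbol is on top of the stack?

step 1: stack=$ S  input=a e c f $  — expand S ::= B f
step 2: stack=$ f B  input=a e c f $  — expand B ::= F a e c
step 3: stack=$ f c e a F  input=a e c f $  — expand F ::= ε
step 4: stack=$ f c e a  input=a e c f $  — match a
step 5: stack=$ f c e  input=e c f $  — match e
step 6: stack=$ f c  input=c f $  — match c
Stack after step 6: $ f (top = f).

f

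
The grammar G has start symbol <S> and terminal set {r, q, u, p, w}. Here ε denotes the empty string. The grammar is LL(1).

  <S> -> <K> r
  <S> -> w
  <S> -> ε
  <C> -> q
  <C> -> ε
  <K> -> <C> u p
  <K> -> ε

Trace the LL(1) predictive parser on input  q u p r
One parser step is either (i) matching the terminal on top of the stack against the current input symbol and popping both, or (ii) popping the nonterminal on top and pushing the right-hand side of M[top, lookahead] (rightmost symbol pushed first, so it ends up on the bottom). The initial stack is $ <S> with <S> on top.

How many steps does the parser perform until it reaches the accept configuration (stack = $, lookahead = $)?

7

     Stack        Input      Action
  1  $ <S>        q u p r $  expand <S> -> <K> r
  2  $ r <K>      q u p r $  expand <K> -> <C> u p
  3  $ r p u <C>  q u p r $  expand <C> -> q
  4  $ r p u q    q u p r $  match q
  5  $ r p u      u p r $    match u
  6  $ r p        p r $      match p
  7  $ r          r $        match r
Accept reached after 7 steps.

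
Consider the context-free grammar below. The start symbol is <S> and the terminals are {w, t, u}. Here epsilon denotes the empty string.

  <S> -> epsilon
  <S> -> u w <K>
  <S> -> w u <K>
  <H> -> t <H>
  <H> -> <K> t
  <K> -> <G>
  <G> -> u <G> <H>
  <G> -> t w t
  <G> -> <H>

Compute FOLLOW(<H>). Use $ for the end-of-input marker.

FIRST(<S>) = {epsilon, u, w}
FIRST(<H>) = {t, u}  (via <K> t)
FIRST(<G>) = {t, u}  (via <H>)
FIRST(<K>) = {t, u}  (via <G>)
FOLLOW(<S>) includes $ since <S> is the start symbol.
FOLLOW(<S>): <S> appears on no right-hand side. Thus FOLLOW(<S>) = {$}.
FOLLOW(<K>): in <S>->u w <K>, the suffix after <K> is empty, so FOLLOW(<K>) ⊇ FOLLOW(<S>) = {$}; in <S>->w u <K>, the suffix after <K> is empty, so FOLLOW(<K>) ⊇ FOLLOW(<S>) = {$}; in <H>-><K> t, <K> is followed by t with FIRST {t}. Thus FOLLOW(<K>) = {$, t}.
FOLLOW(<G>): in <K>-><G>, the suffix after <G> is empty, so FOLLOW(<G>) ⊇ FOLLOW(<K>) = {$, t}; in <G>->u <G> <H>, <G> is followed by <H> with FIRST {t, u}. Thus FOLLOW(<G>) = {$, t, u}.
FOLLOW(<H>): in <H>->t <H>, the suffix after <H> is empty (adds nothing new); in <G>->u <G> <H>, the suffix after <H> is empty, so FOLLOW(<H>) ⊇ FOLLOW(<G>) = {$, t, u}; in <G>-><H>, the suffix after <H> is empty, so FOLLOW(<H>) ⊇ FOLLOW(<G>) = {$, t, u}. Thus FOLLOW(<H>) = {$, t, u}.

{$, t, u}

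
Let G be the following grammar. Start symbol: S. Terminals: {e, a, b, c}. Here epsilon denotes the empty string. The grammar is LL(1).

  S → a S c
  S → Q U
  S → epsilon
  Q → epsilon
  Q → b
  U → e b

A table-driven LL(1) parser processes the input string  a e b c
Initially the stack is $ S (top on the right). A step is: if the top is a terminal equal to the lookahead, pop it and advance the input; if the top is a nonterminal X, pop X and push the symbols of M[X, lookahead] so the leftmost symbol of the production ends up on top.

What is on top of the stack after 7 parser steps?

step 1: stack=$ S  input=a e b c $  — expand S → a S c
step 2: stack=$ c S a  input=a e b c $  — match a
step 3: stack=$ c S  input=e b c $  — expand S → Q U
step 4: stack=$ c U Q  input=e b c $  — expand Q → epsilon
step 5: stack=$ c U  input=e b c $  — expand U → e b
step 6: stack=$ c b e  input=e b c $  — match e
step 7: stack=$ c b  input=b c $  — match b
Stack after step 7: $ c (top = c).

c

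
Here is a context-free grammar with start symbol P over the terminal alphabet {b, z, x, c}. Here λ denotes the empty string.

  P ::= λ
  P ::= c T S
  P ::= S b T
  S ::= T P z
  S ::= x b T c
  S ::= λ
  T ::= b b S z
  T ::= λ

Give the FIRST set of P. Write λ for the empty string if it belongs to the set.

{λ, b, c, x, z}

FIRST(T): from T::=b b S z we get {b}; from T::=λ we get {λ}. So FIRST(T) = {λ, b}.
FIRST(P): from P::=λ we get {λ}; from P::=c T S we get {c}; from P::=S b T we get {b, c, x, z}. So FIRST(P) = {λ, b, c, x, z}.
FIRST(S): from S::=T P z we get {b, c, x, z}; from S::=x b T c we get {x}; from S::=λ we get {λ}. So FIRST(S) = {λ, b, c, x, z}.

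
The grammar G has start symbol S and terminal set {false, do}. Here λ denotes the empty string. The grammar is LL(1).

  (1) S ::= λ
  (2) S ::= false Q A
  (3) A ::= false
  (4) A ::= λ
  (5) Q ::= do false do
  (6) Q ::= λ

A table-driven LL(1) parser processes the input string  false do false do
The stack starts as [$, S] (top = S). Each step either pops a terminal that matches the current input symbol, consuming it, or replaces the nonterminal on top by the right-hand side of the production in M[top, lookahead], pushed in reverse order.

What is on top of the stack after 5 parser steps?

step 1: stack=$ S  input=false do false do $  — expand S ::= false Q A
step 2: stack=$ A Q false  input=false do false do $  — match false
step 3: stack=$ A Q  input=do false do $  — expand Q ::= do false do
step 4: stack=$ A do false do  input=do false do $  — match do
step 5: stack=$ A do false  input=false do $  — match false
Stack after step 5: $ A do (top = do).

do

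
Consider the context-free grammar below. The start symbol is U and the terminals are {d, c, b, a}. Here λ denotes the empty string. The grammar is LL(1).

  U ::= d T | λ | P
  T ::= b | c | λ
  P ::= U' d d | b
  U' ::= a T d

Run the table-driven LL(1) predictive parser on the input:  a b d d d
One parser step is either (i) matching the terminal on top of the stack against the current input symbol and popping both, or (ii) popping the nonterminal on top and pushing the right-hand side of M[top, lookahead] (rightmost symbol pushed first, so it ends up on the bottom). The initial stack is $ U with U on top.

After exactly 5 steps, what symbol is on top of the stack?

b

     Stack        Input        Action
  1  $ U          a b d d d $  expand U ::= P
  2  $ P          a b d d d $  expand P ::= U' d d
  3  $ d d U'     a b d d d $  expand U' ::= a T d
  4  $ d d d T a  a b d d d $  match a
  5  $ d d d T    b d d d $    expand T ::= b
Stack after step 5: $ d d d b (top = b).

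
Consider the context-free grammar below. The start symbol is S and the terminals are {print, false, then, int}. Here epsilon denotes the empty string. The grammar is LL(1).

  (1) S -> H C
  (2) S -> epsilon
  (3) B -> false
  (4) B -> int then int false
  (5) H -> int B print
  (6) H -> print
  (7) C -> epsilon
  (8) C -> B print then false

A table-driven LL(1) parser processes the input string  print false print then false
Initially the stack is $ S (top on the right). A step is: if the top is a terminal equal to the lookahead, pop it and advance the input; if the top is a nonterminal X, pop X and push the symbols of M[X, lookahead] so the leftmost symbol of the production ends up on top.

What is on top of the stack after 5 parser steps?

false

step 1: stack=$ S  input=print false print then false $  — expand S -> H C
step 2: stack=$ C H  input=print false print then false $  — expand H -> print
step 3: stack=$ C print  input=print false print then false $  — match print
step 4: stack=$ C  input=false print then false $  — expand C -> B print then false
step 5: stack=$ false then print B  input=false print then false $  — expand B -> false
Stack after step 5: $ false then print false (top = false).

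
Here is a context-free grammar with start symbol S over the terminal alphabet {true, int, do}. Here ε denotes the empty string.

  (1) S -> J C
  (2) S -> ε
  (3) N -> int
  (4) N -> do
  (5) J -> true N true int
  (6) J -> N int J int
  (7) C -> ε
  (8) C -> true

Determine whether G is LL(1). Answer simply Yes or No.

Yes

FIRST(S) = {ε, do, int, true}
FIRST(N) = {do, int}
FIRST(J) = {do, int, true}
FIRST(C) = {ε, true}
FOLLOW(S) = {$}
FOLLOW(N) = {int, true}
FOLLOW(J) = {$, int, true}
FOLLOW(C) = {$}
Each cell of M receives at most one production.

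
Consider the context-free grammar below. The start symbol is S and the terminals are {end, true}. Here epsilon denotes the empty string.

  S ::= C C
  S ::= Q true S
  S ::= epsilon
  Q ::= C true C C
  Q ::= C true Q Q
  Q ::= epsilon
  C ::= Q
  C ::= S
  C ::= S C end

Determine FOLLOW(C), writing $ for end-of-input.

{$, end, true}

FIRST(S): from S::=C C we get {epsilon, end, true}; from S::=Q true S we get {end, true}; from S::=epsilon we get {epsilon}. So FIRST(S) = {epsilon, end, true}.
FIRST(Q): from Q::=C true C C we get {end, true}; from Q::=C true Q Q we get {end, true}; from Q::=epsilon we get {epsilon}. So FIRST(Q) = {epsilon, end, true}.
FIRST(C): from C::=Q we get {epsilon, end, true}; from C::=S we get {epsilon, end, true}; from C::=S C end we get {end, true}. So FIRST(C) = {epsilon, end, true}.
FOLLOW(S) includes $ since S is the start symbol.
FOLLOW(S): in S::=Q true S, the suffix after S is empty (adds nothing new); in C::=S, the suffix after S is empty, so FOLLOW(S) ⊇ FOLLOW(C) = {$, end, true}; in C::=S C end, S is followed by C end with FIRST {end, true}. Thus FOLLOW(S) = {$, end, true}.
FOLLOW(Q): in S::=Q true S, Q is followed by true S with FIRST {true}; in Q::=C true Q Q (occurrence 1), Q is followed by Q with FIRST {epsilon, end, true}; in Q::=C true Q Q (occurrence 1), the suffix after Q is nullable (adds nothing new); in Q::=C true Q Q (occurrence 2), the suffix after Q is empty (adds nothing new); in C::=Q, the suffix after Q is empty, so FOLLOW(Q) ⊇ FOLLOW(C) = {$, end, true}. Thus FOLLOW(Q) = {$, end, true}.
FOLLOW(C): in S::=C C (occurrence 1), C is followed by C with FIRST {epsilon, end, true}; in S::=C C (occurrence 1), the suffix after C is nullable, so FOLLOW(C) ⊇ FOLLOW(S) = {$, end, true}; in S::=C C (occurrence 2), the suffix after C is empty, so FOLLOW(C) ⊇ FOLLOW(S) = {$, end, true}; in Q::=C true C C (occurrence 1), C is followed by true C C with FIRST {true}; in Q::=C true C C (occurrence 2), C is followed by C with FIRST {epsilon, end, true}; in Q::=C true C C (occurrence 2), the suffix after C is nullable, so FOLLOW(C) ⊇ FOLLOW(Q) = {$, end, true}; in Q::=C true C C (occurrence 3), the suffix after C is empty, so FOLLOW(C) ⊇ FOLLOW(Q) = {$, end, true}; in Q::=C true Q Q, C is followed by true Q Q with FIRST {true}; in C::=S C end, C is followed by end with FIRST {end}. Thus FOLLOW(C) = {$, end, true}.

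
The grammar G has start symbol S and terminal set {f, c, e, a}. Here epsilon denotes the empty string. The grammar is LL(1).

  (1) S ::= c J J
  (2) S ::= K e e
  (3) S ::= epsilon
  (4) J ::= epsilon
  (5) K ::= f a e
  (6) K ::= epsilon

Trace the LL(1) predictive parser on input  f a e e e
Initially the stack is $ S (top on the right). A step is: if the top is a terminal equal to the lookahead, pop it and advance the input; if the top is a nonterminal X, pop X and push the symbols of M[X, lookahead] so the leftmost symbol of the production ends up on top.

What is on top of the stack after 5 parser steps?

     Stack        Input        Action
  1  $ S          f a e e e $  expand S ::= K e e
  2  $ e e K      f a e e e $  expand K ::= f a e
  3  $ e e e a f  f a e e e $  match f
  4  $ e e e a    a e e e $    match a
  5  $ e e e      e e e $      match e
Stack after step 5: $ e e (top = e).

e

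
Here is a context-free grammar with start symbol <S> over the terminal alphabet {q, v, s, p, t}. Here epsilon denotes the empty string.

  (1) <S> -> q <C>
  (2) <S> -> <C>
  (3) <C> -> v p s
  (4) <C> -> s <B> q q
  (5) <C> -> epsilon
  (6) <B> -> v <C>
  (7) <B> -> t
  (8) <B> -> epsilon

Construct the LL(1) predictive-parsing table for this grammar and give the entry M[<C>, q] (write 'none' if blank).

FIRST(<C>): from <C>->v p s we get {v}; from <C>->s <B> q q we get {s}; from <C>->epsilon we get {epsilon}. So FIRST(<C>) = {epsilon, s, v}.
FIRST(<B>): from <B>->v <C> we get {v}; from <B>->t we get {t}; from <B>->epsilon we get {epsilon}. So FIRST(<B>) = {epsilon, t, v}.
FIRST(<S>): from <S>->q <C> we get {q}; from <S>-><C> we get {epsilon, s, v}. So FIRST(<S>) = {epsilon, q, s, v}.
FOLLOW(<S>) includes $ since <S> is the start symbol.
FOLLOW(<S>): <S> appears on no right-hand side. Thus FOLLOW(<S>) = {$}.
FOLLOW(<B>): in <C>->s <B> q q, <B> is followed by q q with FIRST {q}. Thus FOLLOW(<B>) = {q}.
FOLLOW(<C>): in <S>->q <C>, the suffix after <C> is empty, so FOLLOW(<C>) ⊇ FOLLOW(<S>) = {$}; in <S>-><C>, the suffix after <C> is empty, so FOLLOW(<C>) ⊇ FOLLOW(<S>) = {$}; in <B>->v <C>, the suffix after <C> is empty, so FOLLOW(<C>) ⊇ FOLLOW(<B>) = {q}. Thus FOLLOW(<C>) = {$, q}.
For <C> -> v p s: FIRST(v p s) = {v}, so it goes in M[<C>, t] for t ∈ {v}.
For <C> -> s <B> q q: FIRST(s <B> q q) = {s}, so it goes in M[<C>, t] for t ∈ {s}.
For <C> -> epsilon: FIRST(epsilon) = {epsilon}, so it goes in M[<C>, t] for t ∈ {}; since epsilon ∈ FIRST, also for every t ∈ FOLLOW(<C>) = {$, q}.

<C> -> epsilon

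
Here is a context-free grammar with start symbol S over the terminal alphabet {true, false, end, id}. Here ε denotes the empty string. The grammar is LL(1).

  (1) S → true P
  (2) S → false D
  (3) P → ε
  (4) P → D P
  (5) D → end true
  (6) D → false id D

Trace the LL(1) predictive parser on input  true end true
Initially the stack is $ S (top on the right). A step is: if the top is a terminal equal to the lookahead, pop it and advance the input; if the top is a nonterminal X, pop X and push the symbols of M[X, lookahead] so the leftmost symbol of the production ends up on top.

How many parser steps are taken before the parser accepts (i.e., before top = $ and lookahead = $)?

     Stack         Input            Action
  1  $ S           true end true $  expand S → true P
  2  $ P true      true end true $  match true
  3  $ P           end true $       expand P → D P
  4  $ P D         end true $       expand D → end true
  5  $ P true end  end true $       match end
  6  $ P true      true $           match true
  7  $ P           $                expand P → ε
Accept reached after 7 steps.

7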